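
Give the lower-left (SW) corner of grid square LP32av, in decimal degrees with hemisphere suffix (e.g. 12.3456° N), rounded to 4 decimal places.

Field L=11, P=15: +11·20° lon, +15·10° lat → SW at lon 40°, lat 60°.
Square 3, 2: +3·2° lon, +2·1° lat → SW at lon 46°, lat 62°.
Subsquare a=0, v=21: +0·0.0833333° lon, +21·0.0416667° lat → SW at lon 46°, lat 62.875°.
latitude 62.8750° N, longitude 46.0000° E.

62.8750° N, 46.0000° E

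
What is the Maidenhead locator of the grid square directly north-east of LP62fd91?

LP62gd02

Longitude extended square 9; +1 → 10, wraps to 0, carry into subsquare.
Longitude subsquare f = 5; +1 → 6 = g.
Latitude extended square 1; +1 → 2.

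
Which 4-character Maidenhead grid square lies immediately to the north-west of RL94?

Longitude square 9; −1 → 8.
Latitude square 4; +1 → 5.

RL85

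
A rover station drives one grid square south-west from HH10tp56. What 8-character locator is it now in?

HH10tp45

Longitude extended square 5; −1 → 4.
Latitude extended square 6; −1 → 5.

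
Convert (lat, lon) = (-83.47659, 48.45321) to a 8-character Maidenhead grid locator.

LA46fm45

Offset from 180°W / 90°S: lon 228.45321°, lat 6.52341°.
Field: lon ⌊228.45321/20⌋ = 11 → L; lat ⌊6.52341/10⌋ = 0 → A.
Square: lon ⌊8.45321/2⌋ = 4; lat ⌊6.52341/1⌋ = 6.
Subsquare: lon ⌊0.45321/0.0833333⌋ = 5 → f; lat ⌊0.52341/0.0416667⌋ = 12 → m.
Extended square: lon ⌊0.03654/0.00833333⌋ = 4; lat ⌊0.02341/0.00416667⌋ = 5.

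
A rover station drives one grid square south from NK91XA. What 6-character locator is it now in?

Latitude subsquare a = 0; −1 → -1, wraps to 23 = x, carry into square.
Latitude square 1; −1 → 0.
The longitude characters are unchanged.

NK90xx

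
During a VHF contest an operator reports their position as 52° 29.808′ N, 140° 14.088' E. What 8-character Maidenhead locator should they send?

QO02cl89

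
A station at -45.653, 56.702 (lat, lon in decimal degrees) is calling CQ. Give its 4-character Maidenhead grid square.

LE84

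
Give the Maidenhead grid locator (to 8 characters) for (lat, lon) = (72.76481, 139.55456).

PQ92ss63

Offset from 180°W / 90°S: lon 319.55456°, lat 162.76481°.
Field: lon ⌊319.55456/20⌋ = 15 → P; lat ⌊162.76481/10⌋ = 16 → Q.
Square: lon ⌊19.55456/2⌋ = 9; lat ⌊2.76481/1⌋ = 2.
Subsquare: lon ⌊1.55456/0.0833333⌋ = 18 → s; lat ⌊0.76481/0.0416667⌋ = 18 → s.
Extended square: lon ⌊0.05456/0.00833333⌋ = 6; lat ⌊0.01481/0.00416667⌋ = 3.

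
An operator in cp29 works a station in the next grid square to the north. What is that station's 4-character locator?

CQ20

Latitude square 9; +1 → 10, wraps to 0, carry into field.
Latitude field P = 15; +1 → 16 = Q.
The longitude characters are unchanged.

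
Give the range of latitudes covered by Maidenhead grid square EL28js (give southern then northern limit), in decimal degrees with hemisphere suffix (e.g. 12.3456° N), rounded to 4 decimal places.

28.7500° N, 28.7917° N

Field E=4, L=11: +4·20° lon, +11·10° lat → SW at lon -100°, lat 20°.
Square 2, 8: +2·2° lon, +8·1° lat → SW at lon -96°, lat 28°.
Subsquare j=9, s=18: +9·0.0833333° lon, +18·0.0416667° lat → SW at lon -95.25°, lat 28.75°.
Cell spans 0.0833333° lon × 0.0416667° lat.
south 28.7500° N, north 28.7917° N.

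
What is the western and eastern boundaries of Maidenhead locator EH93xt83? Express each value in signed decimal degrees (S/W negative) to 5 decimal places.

Field E=4, H=7: +4·20° lon, +7·10° lat → SW at lon -100°, lat -20°.
Square 9, 3: +9·2° lon, +3·1° lat → SW at lon -82°, lat -17°.
Subsquare x=23, t=19: +23·0.0833333° lon, +19·0.0416667° lat → SW at lon -80.0833°, lat -16.2083°.
Extended square 8, 3: +8·0.00833333° lon, +3·0.00416667° lat → SW at lon -80.0167°, lat -16.1958°.
Cell spans 0.00833333° lon × 0.00416667° lat.
west -80.01667, east -80.00833.

-80.01667, -80.00833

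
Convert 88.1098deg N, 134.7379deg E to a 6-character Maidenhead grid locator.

Add 180° to longitude and 90° to latitude: 314.7379, 178.1098.
Field: 314.7379/20 → 15 → P, 178.1098/10 → 17 → R; chars PR.
Square: 14.7379/2 → 7, 8.1098/1 → 8; chars 78.
Subsquare: 0.7379/0.0833333 → 8 → i, 0.1098/0.0416667 → 2 → c; chars ic.

PR78ic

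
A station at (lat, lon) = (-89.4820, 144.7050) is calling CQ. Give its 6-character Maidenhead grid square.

QA20im

Add 180° to longitude and 90° to latitude: 324.7050, 0.5180.
Field: lon ⌊324.7050/20⌋ = 16 → Q; lat ⌊0.5180/10⌋ = 0 → A.
Square: lon ⌊4.7050/2⌋ = 2; lat ⌊0.5180/1⌋ = 0.
Subsquare: lon ⌊0.7050/0.0833333⌋ = 8 → i; lat ⌊0.5180/0.0416667⌋ = 12 → m.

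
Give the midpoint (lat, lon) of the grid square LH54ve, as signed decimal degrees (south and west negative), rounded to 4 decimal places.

Field L=11, H=7: +11·20° lon, +7·10° lat → SW at lon 40°, lat -20°.
Square 5, 4: +5·2° lon, +4·1° lat → SW at lon 50°, lat -16°.
Subsquare v=21, e=4: +21·0.0833333° lon, +4·0.0416667° lat → SW at lon 51.75°, lat -15.8333°.
Cell spans 0.0833333° lon × 0.0416667° lat. Centre is SW corner plus half of each.
latitude -15.8125, longitude 51.7917.

-15.8125, 51.7917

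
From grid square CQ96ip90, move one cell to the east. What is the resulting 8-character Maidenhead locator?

CQ96jp00

Longitude extended square 9; +1 → 10, wraps to 0, carry into subsquare.
Longitude subsquare i = 8; +1 → 9 = j.
The latitude characters are unchanged.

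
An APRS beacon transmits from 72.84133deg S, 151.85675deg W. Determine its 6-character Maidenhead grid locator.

BB47bd

Add 180° to longitude and 90° to latitude: 28.1432, 17.1587.
Field: lon ⌊28.1432/20⌋ = 1 → B; lat ⌊17.1587/10⌋ = 1 → B.
Square: lon ⌊8.1432/2⌋ = 4; lat ⌊7.1587/1⌋ = 7.
Subsquare: lon ⌊0.1432/0.0833333⌋ = 1 → b; lat ⌊0.1587/0.0416667⌋ = 3 → d.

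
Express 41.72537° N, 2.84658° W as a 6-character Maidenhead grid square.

IN81nr

Add 180° to longitude and 90° to latitude: 177.1534, 131.7254.
Field (20°×10°, letters A–R): 177.1534/20 → 8 → I, 131.7254/10 → 13 → N; chars IN.
Square (2°×1°, digits 0–9): 17.1534/2 → 8, 1.7254/1 → 1; chars 81.
Subsquare (5′×2.5′, letters a–x): 1.1534/0.0833333 → 13 → n, 0.7254/0.0416667 → 17 → r; chars nr.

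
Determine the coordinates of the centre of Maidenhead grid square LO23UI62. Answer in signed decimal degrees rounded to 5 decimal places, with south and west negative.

Field L=11, O=14: +11·20° lon, +14·10° lat → SW at lon 40°, lat 50°.
Square 2, 3: +2·2° lon, +3·1° lat → SW at lon 44°, lat 53°.
Subsquare u=20, i=8: +20·0.0833333° lon, +8·0.0416667° lat → SW at lon 45.6667°, lat 53.3333°.
Extended square 6, 2: +6·0.00833333° lon, +2·0.00416667° lat → SW at lon 45.7167°, lat 53.3417°.
Cell spans 0.00833333° lon × 0.00416667° lat. Centre is SW corner plus half of each.
latitude 53.34375, longitude 45.72083.

53.34375, 45.72083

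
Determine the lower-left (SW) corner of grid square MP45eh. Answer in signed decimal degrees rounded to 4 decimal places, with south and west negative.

65.2917, 68.3333

Field M=12, P=15: +12·20° lon, +15·10° lat → SW at lon 60°, lat 60°.
Square 4, 5: +4·2° lon, +5·1° lat → SW at lon 68°, lat 65°.
Subsquare e=4, h=7: +4·0.0833333° lon, +7·0.0416667° lat → SW at lon 68.3333°, lat 65.2917°.
latitude 65.2917, longitude 68.3333.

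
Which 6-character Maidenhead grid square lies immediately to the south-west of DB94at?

Longitude subsquare a = 0; −1 → -1, wraps to 23 = x, carry into square.
Longitude square 9; −1 → 8.
Latitude subsquare t = 19; −1 → 18 = s.

DB84xs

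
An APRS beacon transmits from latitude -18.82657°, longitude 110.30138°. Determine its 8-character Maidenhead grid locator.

OH51de61

Add 180° to longitude and 90° to latitude: 290.30138, 71.17343.
Field (20°×10°, letters A–R): 290.30138/20 → 14 → O, 71.17343/10 → 7 → H; chars OH.
Square (2°×1°, digits 0–9): 10.30138/2 → 5, 1.17343/1 → 1; chars 51.
Subsquare (5′×2.5′, letters a–x): 0.30138/0.0833333 → 3 → d, 0.17343/0.0416667 → 4 → e; chars de.
Extended square (30″×15″, digits 0–9): 0.05138/0.00833333 → 6, 0.00676/0.00416667 → 1; chars 61.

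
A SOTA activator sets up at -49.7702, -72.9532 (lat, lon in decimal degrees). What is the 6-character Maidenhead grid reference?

Add 180° to longitude and 90° to latitude: 107.0468, 40.2298.
Field (20°×10°, letters A–R): 107.0468/20 → 5 → F, 40.2298/10 → 4 → E; chars FE.
Square (2°×1°, digits 0–9): 7.0468/2 → 3, 0.2298/1 → 0; chars 30.
Subsquare (5′×2.5′, letters a–x): 1.0468/0.0833333 → 12 → m, 0.2298/0.0416667 → 5 → f; chars mf.

FE30mf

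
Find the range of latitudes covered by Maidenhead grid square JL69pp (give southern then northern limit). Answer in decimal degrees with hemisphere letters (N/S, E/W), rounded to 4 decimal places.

29.6250° N, 29.6667° N

Field J=9, L=11: +9·20° lon, +11·10° lat → SW at lon 0°, lat 20°.
Square 6, 9: +6·2° lon, +9·1° lat → SW at lon 12°, lat 29°.
Subsquare p=15, p=15: +15·0.0833333° lon, +15·0.0416667° lat → SW at lon 13.25°, lat 29.625°.
Cell spans 0.0833333° lon × 0.0416667° lat.
south 29.6250° N, north 29.6667° N.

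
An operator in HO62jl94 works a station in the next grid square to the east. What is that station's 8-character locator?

HO62kl04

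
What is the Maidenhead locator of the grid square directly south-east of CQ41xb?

CQ51aa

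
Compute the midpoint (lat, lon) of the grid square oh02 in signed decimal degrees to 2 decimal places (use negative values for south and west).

-17.50, 101.00

Field O=14, H=7: +14·20° lon, +7·10° lat → SW at lon 100°, lat -20°.
Square 0, 2: +0·2° lon, +2·1° lat → SW at lon 100°, lat -18°.
Cell spans 2° lon × 1° lat. Centre is SW corner plus half of each.
latitude -17.50, longitude 101.00.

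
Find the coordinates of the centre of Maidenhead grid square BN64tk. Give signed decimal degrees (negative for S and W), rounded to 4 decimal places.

Field B=1, N=13: +1·20° lon, +13·10° lat → SW at lon -160°, lat 40°.
Square 6, 4: +6·2° lon, +4·1° lat → SW at lon -148°, lat 44°.
Subsquare t=19, k=10: +19·0.0833333° lon, +10·0.0416667° lat → SW at lon -146.417°, lat 44.4167°.
Cell spans 0.0833333° lon × 0.0416667° lat. Centre is SW corner plus half of each.
latitude 44.4375, longitude -146.3750.

44.4375, -146.3750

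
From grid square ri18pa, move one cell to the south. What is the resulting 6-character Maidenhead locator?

RI17px

Latitude subsquare a = 0; −1 → -1, wraps to 23 = x, carry into square.
Latitude square 8; −1 → 7.
The longitude characters are unchanged.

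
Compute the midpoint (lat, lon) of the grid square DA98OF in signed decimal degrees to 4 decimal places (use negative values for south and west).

-81.7708, -100.7917

Field D=3, A=0: +3·20° lon, +0·10° lat → SW at lon -120°, lat -90°.
Square 9, 8: +9·2° lon, +8·1° lat → SW at lon -102°, lat -82°.
Subsquare o=14, f=5: +14·0.0833333° lon, +5·0.0416667° lat → SW at lon -100.833°, lat -81.7917°.
Cell spans 0.0833333° lon × 0.0416667° lat. Centre is SW corner plus half of each.
latitude -81.7708, longitude -100.7917.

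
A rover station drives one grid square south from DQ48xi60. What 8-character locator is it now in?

DQ48xh69

Latitude extended square 0; −1 → -1, wraps to 9, carry into subsquare.
Latitude subsquare i = 8; −1 → 7 = h.
The longitude characters are unchanged.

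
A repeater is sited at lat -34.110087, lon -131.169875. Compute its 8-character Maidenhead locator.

CF45jv93

Add 180° to longitude and 90° to latitude: 48.83013, 55.88991.
Field (20°×10°, letters A–R): 48.83013/20 → 2 → C, 55.88991/10 → 5 → F; chars CF.
Square (2°×1°, digits 0–9): 8.83013/2 → 4, 5.88991/1 → 5; chars 45.
Subsquare (5′×2.5′, letters a–x): 0.83013/0.0833333 → 9 → j, 0.88991/0.0416667 → 21 → v; chars jv.
Extended square (30″×15″, digits 0–9): 0.08013/0.00833333 → 9, 0.01491/0.00416667 → 3; chars 93.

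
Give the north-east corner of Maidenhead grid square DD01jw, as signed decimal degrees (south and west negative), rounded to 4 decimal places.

Field D=3, D=3: +3·20° lon, +3·10° lat → SW at lon -120°, lat -60°.
Square 0, 1: +0·2° lon, +1·1° lat → SW at lon -120°, lat -59°.
Subsquare j=9, w=22: +9·0.0833333° lon, +22·0.0416667° lat → SW at lon -119.25°, lat -58.0833°.
Cell spans 0.0833333° lon × 0.0416667° lat. NE corner is SW corner plus one full cell.
latitude -58.0417, longitude -119.1667.

-58.0417, -119.1667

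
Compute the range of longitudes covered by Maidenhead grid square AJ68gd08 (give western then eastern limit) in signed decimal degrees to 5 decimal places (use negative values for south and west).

Field A=0, J=9: +0·20° lon, +9·10° lat → SW at lon -180°, lat 0°.
Square 6, 8: +6·2° lon, +8·1° lat → SW at lon -168°, lat 8°.
Subsquare g=6, d=3: +6·0.0833333° lon, +3·0.0416667° lat → SW at lon -167.5°, lat 8.125°.
Extended square 0, 8: +0·0.00833333° lon, +8·0.00416667° lat → SW at lon -167.5°, lat 8.15833°.
Cell spans 0.00833333° lon × 0.00416667° lat.
west -167.50000, east -167.49167.

-167.50000, -167.49167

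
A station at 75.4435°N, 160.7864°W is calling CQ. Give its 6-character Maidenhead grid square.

AQ95ok

Offset from 180°W / 90°S: lon 19.2136°, lat 165.4435°.
Field (20°×10°, letters A–R): lon ⌊19.2136/20⌋ = 0 → A; lat ⌊165.4435/10⌋ = 16 → Q.
Square (2°×1°, digits 0–9): lon ⌊19.2136/2⌋ = 9; lat ⌊5.4435/1⌋ = 5.
Subsquare (5′×2.5′, letters a–x): lon ⌊1.2136/0.0833333⌋ = 14 → o; lat ⌊0.4435/0.0416667⌋ = 10 → k.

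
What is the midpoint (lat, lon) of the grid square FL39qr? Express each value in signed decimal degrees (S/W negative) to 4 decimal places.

29.7292, -72.6250

Field F=5, L=11: +5·20° lon, +11·10° lat → SW at lon -80°, lat 20°.
Square 3, 9: +3·2° lon, +9·1° lat → SW at lon -74°, lat 29°.
Subsquare q=16, r=17: +16·0.0833333° lon, +17·0.0416667° lat → SW at lon -72.6667°, lat 29.7083°.
Cell spans 0.0833333° lon × 0.0416667° lat. Centre is SW corner plus half of each.
latitude 29.7292, longitude -72.6250.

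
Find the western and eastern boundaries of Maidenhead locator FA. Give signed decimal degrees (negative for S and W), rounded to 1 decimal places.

Field F=5, A=0: +5·20° lon, +0·10° lat → SW at lon -80°, lat -90°.
Cell spans 20° lon × 10° lat.
west -80.0, east -60.0.

-80.0, -60.0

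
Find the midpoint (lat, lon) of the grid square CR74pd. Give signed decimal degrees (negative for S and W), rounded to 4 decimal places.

84.1458, -124.7083

Field C=2, R=17: +2·20° lon, +17·10° lat → SW at lon -140°, lat 80°.
Square 7, 4: +7·2° lon, +4·1° lat → SW at lon -126°, lat 84°.
Subsquare p=15, d=3: +15·0.0833333° lon, +3·0.0416667° lat → SW at lon -124.75°, lat 84.125°.
Cell spans 0.0833333° lon × 0.0416667° lat. Centre is SW corner plus half of each.
latitude 84.1458, longitude -124.7083.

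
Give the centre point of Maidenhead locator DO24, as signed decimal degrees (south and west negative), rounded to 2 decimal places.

Field D=3, O=14: +3·20° lon, +14·10° lat → SW at lon -120°, lat 50°.
Square 2, 4: +2·2° lon, +4·1° lat → SW at lon -116°, lat 54°.
Cell spans 2° lon × 1° lat. Centre is SW corner plus half of each.
latitude 54.50, longitude -115.00.

54.50, -115.00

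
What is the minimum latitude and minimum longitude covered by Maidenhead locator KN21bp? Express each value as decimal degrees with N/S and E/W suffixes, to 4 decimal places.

Field K=10, N=13: +10·20° lon, +13·10° lat → SW at lon 20°, lat 40°.
Square 2, 1: +2·2° lon, +1·1° lat → SW at lon 24°, lat 41°.
Subsquare b=1, p=15: +1·0.0833333° lon, +15·0.0416667° lat → SW at lon 24.0833°, lat 41.625°.
latitude 41.6250° N, longitude 24.0833° E.

41.6250° N, 24.0833° E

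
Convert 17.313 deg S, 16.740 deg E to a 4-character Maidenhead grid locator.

Add 180° to longitude and 90° to latitude: 196.74, 72.69.
Field: lon ⌊196.74/20⌋ = 9 → J; lat ⌊72.69/10⌋ = 7 → H.
Square: lon ⌊16.74/2⌋ = 8; lat ⌊2.69/1⌋ = 2.

JH82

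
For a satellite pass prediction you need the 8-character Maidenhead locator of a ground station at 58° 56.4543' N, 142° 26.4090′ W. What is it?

BO88sw75

Add 180° to longitude and 90° to latitude: 37.55985, 148.94090.
Field (20°×10°, letters A–R): 37.55985/20 → 1 → B, 148.94090/10 → 14 → O; chars BO.
Square (2°×1°, digits 0–9): 17.55985/2 → 8, 8.94090/1 → 8; chars 88.
Subsquare (5′×2.5′, letters a–x): 1.55985/0.0833333 → 18 → s, 0.94090/0.0416667 → 22 → w; chars sw.
Extended square (30″×15″, digits 0–9): 0.05985/0.00833333 → 7, 0.02424/0.00416667 → 5; chars 75.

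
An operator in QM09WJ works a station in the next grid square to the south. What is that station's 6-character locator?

Latitude subsquare j = 9; −1 → 8 = i.
The longitude characters are unchanged.

QM09wi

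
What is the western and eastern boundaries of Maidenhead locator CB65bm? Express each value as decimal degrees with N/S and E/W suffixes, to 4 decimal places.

Field C=2, B=1: +2·20° lon, +1·10° lat → SW at lon -140°, lat -80°.
Square 6, 5: +6·2° lon, +5·1° lat → SW at lon -128°, lat -75°.
Subsquare b=1, m=12: +1·0.0833333° lon, +12·0.0416667° lat → SW at lon -127.917°, lat -74.5°.
Cell spans 0.0833333° lon × 0.0416667° lat.
west 127.9167° W, east 127.8333° W.

127.9167° W, 127.8333° W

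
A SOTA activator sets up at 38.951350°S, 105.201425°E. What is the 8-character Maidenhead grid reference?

OF21ob41

Offset from 180°W / 90°S: lon 285.20142°, lat 51.04865°.
Field: lon ⌊285.20142/20⌋ = 14 → O; lat ⌊51.04865/10⌋ = 5 → F.
Square: lon ⌊5.20142/2⌋ = 2; lat ⌊1.04865/1⌋ = 1.
Subsquare: lon ⌊1.20142/0.0833333⌋ = 14 → o; lat ⌊0.04865/0.0416667⌋ = 1 → b.
Extended square: lon ⌊0.03476/0.00833333⌋ = 4; lat ⌊0.00698/0.00416667⌋ = 1.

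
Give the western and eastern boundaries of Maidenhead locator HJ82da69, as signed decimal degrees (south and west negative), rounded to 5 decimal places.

-23.70000, -23.69167

Field H=7, J=9: +7·20° lon, +9·10° lat → SW at lon -40°, lat 0°.
Square 8, 2: +8·2° lon, +2·1° lat → SW at lon -24°, lat 2°.
Subsquare d=3, a=0: +3·0.0833333° lon, +0·0.0416667° lat → SW at lon -23.75°, lat 2°.
Extended square 6, 9: +6·0.00833333° lon, +9·0.00416667° lat → SW at lon -23.7°, lat 2.0375°.
Cell spans 0.00833333° lon × 0.00416667° lat.
west -23.70000, east -23.69167.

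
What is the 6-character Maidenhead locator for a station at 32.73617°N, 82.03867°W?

Add 180° to longitude and 90° to latitude: 97.9613, 122.7362.
Field: 97.9613/20 → 4 → E, 122.7362/10 → 12 → M; chars EM.
Square: 17.9613/2 → 8, 2.7362/1 → 2; chars 82.
Subsquare: 1.9613/0.0833333 → 23 → x, 0.7362/0.0416667 → 17 → r; chars xr.

EM82xr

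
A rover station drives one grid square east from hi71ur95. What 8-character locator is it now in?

HI71vr05

Longitude extended square 9; +1 → 10, wraps to 0, carry into subsquare.
Longitude subsquare u = 20; +1 → 21 = v.
The latitude characters are unchanged.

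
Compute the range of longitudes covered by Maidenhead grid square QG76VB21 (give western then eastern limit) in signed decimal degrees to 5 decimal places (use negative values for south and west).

155.76667, 155.77500

Field Q=16, G=6: +16·20° lon, +6·10° lat → SW at lon 140°, lat -30°.
Square 7, 6: +7·2° lon, +6·1° lat → SW at lon 154°, lat -24°.
Subsquare v=21, b=1: +21·0.0833333° lon, +1·0.0416667° lat → SW at lon 155.75°, lat -23.9583°.
Extended square 2, 1: +2·0.00833333° lon, +1·0.00416667° lat → SW at lon 155.767°, lat -23.9542°.
Cell spans 0.00833333° lon × 0.00416667° lat.
west 155.76667, east 155.77500.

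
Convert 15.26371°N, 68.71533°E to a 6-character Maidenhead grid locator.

Offset from 180°W / 90°S: lon 248.7153°, lat 105.2637°.
Field (20°×10°, letters A–R): lon ⌊248.7153/20⌋ = 12 → M; lat ⌊105.2637/10⌋ = 10 → K.
Square (2°×1°, digits 0–9): lon ⌊8.7153/2⌋ = 4; lat ⌊5.2637/1⌋ = 5.
Subsquare (5′×2.5′, letters a–x): lon ⌊0.7153/0.0833333⌋ = 8 → i; lat ⌊0.2637/0.0416667⌋ = 6 → g.

MK45ig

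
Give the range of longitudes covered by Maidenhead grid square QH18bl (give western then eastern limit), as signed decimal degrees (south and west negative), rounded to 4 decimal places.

142.0833, 142.1667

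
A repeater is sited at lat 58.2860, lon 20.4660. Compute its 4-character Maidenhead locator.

KO08

Add 180° to longitude and 90° to latitude: 200.47, 148.29.
Field: lon ⌊200.47/20⌋ = 10 → K; lat ⌊148.29/10⌋ = 14 → O.
Square: lon ⌊0.47/2⌋ = 0; lat ⌊8.29/1⌋ = 8.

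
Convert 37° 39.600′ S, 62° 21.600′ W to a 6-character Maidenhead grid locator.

FF82ti

Offset from 180°W / 90°S: lon 117.6400°, lat 52.3400°.
Field: 117.6400/20 → 5 → F, 52.3400/10 → 5 → F; chars FF.
Square: 17.6400/2 → 8, 2.3400/1 → 2; chars 82.
Subsquare: 1.6400/0.0833333 → 19 → t, 0.3400/0.0416667 → 8 → i; chars ti.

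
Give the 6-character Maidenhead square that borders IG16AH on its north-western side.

Longitude subsquare a = 0; −1 → -1, wraps to 23 = x, carry into square.
Longitude square 1; −1 → 0.
Latitude subsquare h = 7; +1 → 8 = i.

IG06xi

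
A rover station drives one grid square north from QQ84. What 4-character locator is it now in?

QQ85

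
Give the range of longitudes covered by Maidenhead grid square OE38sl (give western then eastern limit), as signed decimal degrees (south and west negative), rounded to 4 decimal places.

107.5000, 107.5833

Field O=14, E=4: +14·20° lon, +4·10° lat → SW at lon 100°, lat -50°.
Square 3, 8: +3·2° lon, +8·1° lat → SW at lon 106°, lat -42°.
Subsquare s=18, l=11: +18·0.0833333° lon, +11·0.0416667° lat → SW at lon 107.5°, lat -41.5417°.
Cell spans 0.0833333° lon × 0.0416667° lat.
west 107.5000, east 107.5833.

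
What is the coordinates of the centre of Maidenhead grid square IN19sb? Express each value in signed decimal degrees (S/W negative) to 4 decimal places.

Field I=8, N=13: +8·20° lon, +13·10° lat → SW at lon -20°, lat 40°.
Square 1, 9: +1·2° lon, +9·1° lat → SW at lon -18°, lat 49°.
Subsquare s=18, b=1: +18·0.0833333° lon, +1·0.0416667° lat → SW at lon -16.5°, lat 49.0417°.
Cell spans 0.0833333° lon × 0.0416667° lat. Centre is SW corner plus half of each.
latitude 49.0625, longitude -16.4583.

49.0625, -16.4583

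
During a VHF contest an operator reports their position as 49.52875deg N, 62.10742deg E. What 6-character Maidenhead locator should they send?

Add 180° to longitude and 90° to latitude: 242.1074, 139.5288.
Field: 242.1074/20 → 12 → M, 139.5288/10 → 13 → N; chars MN.
Square: 2.1074/2 → 1, 9.5288/1 → 9; chars 19.
Subsquare: 0.1074/0.0833333 → 1 → b, 0.5288/0.0416667 → 12 → m; chars bm.

MN19bm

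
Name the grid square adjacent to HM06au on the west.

GM96xu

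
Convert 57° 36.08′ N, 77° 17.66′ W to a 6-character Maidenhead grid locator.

FO17io

Offset from 180°W / 90°S: lon 102.7057°, lat 147.6013°.
Field: 102.7057/20 → 5 → F, 147.6013/10 → 14 → O; chars FO.
Square: 2.7057/2 → 1, 7.6013/1 → 7; chars 17.
Subsquare: 0.7057/0.0833333 → 8 → i, 0.6013/0.0416667 → 14 → o; chars io.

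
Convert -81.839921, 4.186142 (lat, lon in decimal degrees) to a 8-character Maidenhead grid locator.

Add 180° to longitude and 90° to latitude: 184.18614, 8.16008.
Field: 184.18614/20 → 9 → J, 8.16008/10 → 0 → A; chars JA.
Square: 4.18614/2 → 2, 8.16008/1 → 8; chars 28.
Subsquare: 0.18614/0.0833333 → 2 → c, 0.16008/0.0416667 → 3 → d; chars cd.
Extended square: 0.01948/0.00833333 → 2, 0.03508/0.00416667 → 8; chars 28.

JA28cd28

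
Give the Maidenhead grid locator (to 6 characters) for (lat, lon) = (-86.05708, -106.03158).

DA63xw

Shift to the Maidenhead origin (180°W, 90°S): lon 73.9684, lat 3.9429.
Field: 73.9684/20 → 3 → D, 3.9429/10 → 0 → A; chars DA.
Square: 13.9684/2 → 6, 3.9429/1 → 3; chars 63.
Subsquare: 1.9684/0.0833333 → 23 → x, 0.9429/0.0416667 → 22 → w; chars xw.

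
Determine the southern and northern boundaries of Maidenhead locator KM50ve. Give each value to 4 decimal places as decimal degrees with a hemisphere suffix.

Field K=10, M=12: +10·20° lon, +12·10° lat → SW at lon 20°, lat 30°.
Square 5, 0: +5·2° lon, +0·1° lat → SW at lon 30°, lat 30°.
Subsquare v=21, e=4: +21·0.0833333° lon, +4·0.0416667° lat → SW at lon 31.75°, lat 30.1667°.
Cell spans 0.0833333° lon × 0.0416667° lat.
south 30.1667° N, north 30.2083° N.

30.1667° N, 30.2083° N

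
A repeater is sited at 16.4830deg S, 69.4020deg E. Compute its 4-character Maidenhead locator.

MH43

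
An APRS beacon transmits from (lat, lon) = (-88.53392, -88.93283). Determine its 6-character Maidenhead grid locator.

Shift to the Maidenhead origin (180°W, 90°S): lon 91.0672, lat 1.4661.
Field: lon ⌊91.0672/20⌋ = 4 → E; lat ⌊1.4661/10⌋ = 0 → A.
Square: lon ⌊11.0672/2⌋ = 5; lat ⌊1.4661/1⌋ = 1.
Subsquare: lon ⌊1.0672/0.0833333⌋ = 12 → m; lat ⌊0.4661/0.0416667⌋ = 11 → l.

EA51ml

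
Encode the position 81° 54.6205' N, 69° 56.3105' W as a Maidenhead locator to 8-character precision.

Shift to the Maidenhead origin (180°W, 90°S): lon 110.06149, lat 171.91034.
Field: lon ⌊110.06149/20⌋ = 5 → F; lat ⌊171.91034/10⌋ = 17 → R.
Square: lon ⌊10.06149/2⌋ = 5; lat ⌊1.91034/1⌋ = 1.
Subsquare: lon ⌊0.06149/0.0833333⌋ = 0 → a; lat ⌊0.91034/0.0416667⌋ = 21 → v.
Extended square: lon ⌊0.06149/0.00833333⌋ = 7; lat ⌊0.03534/0.00416667⌋ = 8.

FR51av78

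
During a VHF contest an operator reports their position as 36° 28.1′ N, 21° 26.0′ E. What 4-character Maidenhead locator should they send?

Shift to the Maidenhead origin (180°W, 90°S): lon 201.43, lat 126.47.
Field: 201.43/20 → 10 → K, 126.47/10 → 12 → M; chars KM.
Square: 1.43/2 → 0, 6.47/1 → 6; chars 06.

KM06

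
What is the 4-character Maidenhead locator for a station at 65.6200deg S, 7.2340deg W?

IC64

Shift to the Maidenhead origin (180°W, 90°S): lon 172.77, lat 24.38.
Field (20°×10°, letters A–R): 172.77/20 → 8 → I, 24.38/10 → 2 → C; chars IC.
Square (2°×1°, digits 0–9): 12.77/2 → 6, 4.38/1 → 4; chars 64.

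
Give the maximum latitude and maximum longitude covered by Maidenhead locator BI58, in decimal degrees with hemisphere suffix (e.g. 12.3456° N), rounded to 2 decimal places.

Field B=1, I=8: +1·20° lon, +8·10° lat → SW at lon -160°, lat -10°.
Square 5, 8: +5·2° lon, +8·1° lat → SW at lon -150°, lat -2°.
Cell spans 2° lon × 1° lat. NE corner is SW corner plus one full cell.
latitude 1.00° S, longitude 148.00° W.

1.00° S, 148.00° W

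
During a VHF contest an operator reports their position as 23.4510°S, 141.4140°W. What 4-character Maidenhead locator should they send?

BG96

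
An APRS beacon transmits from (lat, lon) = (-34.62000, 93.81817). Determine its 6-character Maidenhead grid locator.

NF65vj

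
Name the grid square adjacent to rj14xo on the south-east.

RJ24an

Longitude subsquare x = 23; +1 → 24, wraps to 0 = a, carry into square.
Longitude square 1; +1 → 2.
Latitude subsquare o = 14; −1 → 13 = n.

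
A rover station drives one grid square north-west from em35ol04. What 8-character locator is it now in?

Longitude extended square 0; −1 → -1, wraps to 9, carry into subsquare.
Longitude subsquare o = 14; −1 → 13 = n.
Latitude extended square 4; +1 → 5.

EM35nl95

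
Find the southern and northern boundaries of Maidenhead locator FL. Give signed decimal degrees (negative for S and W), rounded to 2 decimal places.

Field F=5, L=11: +5·20° lon, +11·10° lat → SW at lon -80°, lat 20°.
Cell spans 20° lon × 10° lat.
south 20.00, north 30.00.

20.00, 30.00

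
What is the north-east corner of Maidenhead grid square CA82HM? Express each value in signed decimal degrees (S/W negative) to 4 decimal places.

Field C=2, A=0: +2·20° lon, +0·10° lat → SW at lon -140°, lat -90°.
Square 8, 2: +8·2° lon, +2·1° lat → SW at lon -124°, lat -88°.
Subsquare h=7, m=12: +7·0.0833333° lon, +12·0.0416667° lat → SW at lon -123.417°, lat -87.5°.
Cell spans 0.0833333° lon × 0.0416667° lat. NE corner is SW corner plus one full cell.
latitude -87.4583, longitude -123.3333.

-87.4583, -123.3333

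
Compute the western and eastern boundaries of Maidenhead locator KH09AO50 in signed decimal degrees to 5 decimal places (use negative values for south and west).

Field K=10, H=7: +10·20° lon, +7·10° lat → SW at lon 20°, lat -20°.
Square 0, 9: +0·2° lon, +9·1° lat → SW at lon 20°, lat -11°.
Subsquare a=0, o=14: +0·0.0833333° lon, +14·0.0416667° lat → SW at lon 20°, lat -10.4167°.
Extended square 5, 0: +5·0.00833333° lon, +0·0.00416667° lat → SW at lon 20.0417°, lat -10.4167°.
Cell spans 0.00833333° lon × 0.00416667° lat.
west 20.04167, east 20.05000.

20.04167, 20.05000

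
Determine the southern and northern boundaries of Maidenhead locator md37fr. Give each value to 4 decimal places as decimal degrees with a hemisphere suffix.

Field M=12, D=3: +12·20° lon, +3·10° lat → SW at lon 60°, lat -60°.
Square 3, 7: +3·2° lon, +7·1° lat → SW at lon 66°, lat -53°.
Subsquare f=5, r=17: +5·0.0833333° lon, +17·0.0416667° lat → SW at lon 66.4167°, lat -52.2917°.
Cell spans 0.0833333° lon × 0.0416667° lat.
south 52.2917° S, north 52.2500° S.

52.2917° S, 52.2500° S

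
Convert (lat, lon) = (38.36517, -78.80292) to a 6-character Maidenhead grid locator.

FM08oi

Offset from 180°W / 90°S: lon 101.1971°, lat 128.3652°.
Field: lon ⌊101.1971/20⌋ = 5 → F; lat ⌊128.3652/10⌋ = 12 → M.
Square: lon ⌊1.1971/2⌋ = 0; lat ⌊8.3652/1⌋ = 8.
Subsquare: lon ⌊1.1971/0.0833333⌋ = 14 → o; lat ⌊0.3652/0.0416667⌋ = 8 → i.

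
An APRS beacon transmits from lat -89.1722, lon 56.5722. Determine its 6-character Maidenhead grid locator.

LA80gt

Offset from 180°W / 90°S: lon 236.5722°, lat 0.8278°.
Field: 236.5722/20 → 11 → L, 0.8278/10 → 0 → A; chars LA.
Square: 16.5722/2 → 8, 0.8278/1 → 0; chars 80.
Subsquare: 0.5722/0.0833333 → 6 → g, 0.8278/0.0416667 → 19 → t; chars gt.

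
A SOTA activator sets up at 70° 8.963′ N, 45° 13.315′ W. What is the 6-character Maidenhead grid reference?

GQ70jd

Offset from 180°W / 90°S: lon 134.7781°, lat 160.1494°.
Field (20°×10°, letters A–R): 134.7781/20 → 6 → G, 160.1494/10 → 16 → Q; chars GQ.
Square (2°×1°, digits 0–9): 14.7781/2 → 7, 0.1494/1 → 0; chars 70.
Subsquare (5′×2.5′, letters a–x): 0.7781/0.0833333 → 9 → j, 0.1494/0.0416667 → 3 → d; chars jd.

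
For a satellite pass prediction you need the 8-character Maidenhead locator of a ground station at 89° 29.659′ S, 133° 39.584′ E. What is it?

Offset from 180°W / 90°S: lon 313.65973°, lat 0.50568°.
Field: 313.65973/20 → 15 → P, 0.50568/10 → 0 → A; chars PA.
Square: 13.65973/2 → 6, 0.50568/1 → 0; chars 60.
Subsquare: 1.65973/0.0833333 → 19 → t, 0.50568/0.0416667 → 12 → m; chars tm.
Extended square: 0.07640/0.00833333 → 9, 0.00568/0.00416667 → 1; chars 91.

PA60tm91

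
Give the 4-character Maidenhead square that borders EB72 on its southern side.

Latitude square 2; −1 → 1.
The longitude characters are unchanged.

EB71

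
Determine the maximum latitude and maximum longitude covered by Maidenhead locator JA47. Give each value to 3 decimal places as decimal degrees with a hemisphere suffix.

82.000° S, 10.000° E

Field J=9, A=0: +9·20° lon, +0·10° lat → SW at lon 0°, lat -90°.
Square 4, 7: +4·2° lon, +7·1° lat → SW at lon 8°, lat -83°.
Cell spans 2° lon × 1° lat. NE corner is SW corner plus one full cell.
latitude 82.000° S, longitude 10.000° E.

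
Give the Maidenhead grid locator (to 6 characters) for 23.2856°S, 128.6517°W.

CG56qr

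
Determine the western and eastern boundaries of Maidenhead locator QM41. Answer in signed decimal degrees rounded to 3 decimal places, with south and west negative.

Field Q=16, M=12: +16·20° lon, +12·10° lat → SW at lon 140°, lat 30°.
Square 4, 1: +4·2° lon, +1·1° lat → SW at lon 148°, lat 31°.
Cell spans 2° lon × 1° lat.
west 148.000, east 150.000.

148.000, 150.000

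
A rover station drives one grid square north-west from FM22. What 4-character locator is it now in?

Longitude square 2; −1 → 1.
Latitude square 2; +1 → 3.

FM13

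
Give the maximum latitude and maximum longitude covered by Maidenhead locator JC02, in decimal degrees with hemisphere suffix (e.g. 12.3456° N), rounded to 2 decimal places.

67.00° S, 2.00° E

Field J=9, C=2: +9·20° lon, +2·10° lat → SW at lon 0°, lat -70°.
Square 0, 2: +0·2° lon, +2·1° lat → SW at lon 0°, lat -68°.
Cell spans 2° lon × 1° lat. NE corner is SW corner plus one full cell.
latitude 67.00° S, longitude 2.00° E.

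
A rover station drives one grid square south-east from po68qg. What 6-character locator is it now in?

Longitude subsquare q = 16; +1 → 17 = r.
Latitude subsquare g = 6; −1 → 5 = f.

PO68rf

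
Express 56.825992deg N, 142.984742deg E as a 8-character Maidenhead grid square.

QO16lt88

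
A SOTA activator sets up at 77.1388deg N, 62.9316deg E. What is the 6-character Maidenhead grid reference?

MQ17ld

Shift to the Maidenhead origin (180°W, 90°S): lon 242.9316, lat 167.1388.
Field (20°×10°, letters A–R): lon ⌊242.9316/20⌋ = 12 → M; lat ⌊167.1388/10⌋ = 16 → Q.
Square (2°×1°, digits 0–9): lon ⌊2.9316/2⌋ = 1; lat ⌊7.1388/1⌋ = 7.
Subsquare (5′×2.5′, letters a–x): lon ⌊0.9316/0.0833333⌋ = 11 → l; lat ⌊0.1388/0.0416667⌋ = 3 → d.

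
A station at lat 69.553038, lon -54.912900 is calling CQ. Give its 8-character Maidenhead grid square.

GP29nn02

Shift to the Maidenhead origin (180°W, 90°S): lon 125.08710, lat 159.55304.
Field (20°×10°, letters A–R): lon ⌊125.08710/20⌋ = 6 → G; lat ⌊159.55304/10⌋ = 15 → P.
Square (2°×1°, digits 0–9): lon ⌊5.08710/2⌋ = 2; lat ⌊9.55304/1⌋ = 9.
Subsquare (5′×2.5′, letters a–x): lon ⌊1.08710/0.0833333⌋ = 13 → n; lat ⌊0.55304/0.0416667⌋ = 13 → n.
Extended square (30″×15″, digits 0–9): lon ⌊0.00377/0.00833333⌋ = 0; lat ⌊0.01137/0.00416667⌋ = 2.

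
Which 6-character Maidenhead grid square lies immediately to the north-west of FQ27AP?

Longitude subsquare a = 0; −1 → -1, wraps to 23 = x, carry into square.
Longitude square 2; −1 → 1.
Latitude subsquare p = 15; +1 → 16 = q.

FQ17xq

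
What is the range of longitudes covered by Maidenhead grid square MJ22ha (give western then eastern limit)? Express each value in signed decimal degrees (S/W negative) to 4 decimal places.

Field M=12, J=9: +12·20° lon, +9·10° lat → SW at lon 60°, lat 0°.
Square 2, 2: +2·2° lon, +2·1° lat → SW at lon 64°, lat 2°.
Subsquare h=7, a=0: +7·0.0833333° lon, +0·0.0416667° lat → SW at lon 64.5833°, lat 2°.
Cell spans 0.0833333° lon × 0.0416667° lat.
west 64.5833, east 64.6667.

64.5833, 64.6667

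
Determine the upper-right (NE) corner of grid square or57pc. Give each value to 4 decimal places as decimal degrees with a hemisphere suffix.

Field O=14, R=17: +14·20° lon, +17·10° lat → SW at lon 100°, lat 80°.
Square 5, 7: +5·2° lon, +7·1° lat → SW at lon 110°, lat 87°.
Subsquare p=15, c=2: +15·0.0833333° lon, +2·0.0416667° lat → SW at lon 111.25°, lat 87.0833°.
Cell spans 0.0833333° lon × 0.0416667° lat. NE corner is SW corner plus one full cell.
latitude 87.1250° N, longitude 111.3333° E.

87.1250° N, 111.3333° E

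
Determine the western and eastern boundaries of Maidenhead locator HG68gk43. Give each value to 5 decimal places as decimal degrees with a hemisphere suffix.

27.46667° W, 27.45833° W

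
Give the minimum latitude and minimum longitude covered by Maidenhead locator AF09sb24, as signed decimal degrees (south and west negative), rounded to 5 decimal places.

Field A=0, F=5: +0·20° lon, +5·10° lat → SW at lon -180°, lat -40°.
Square 0, 9: +0·2° lon, +9·1° lat → SW at lon -180°, lat -31°.
Subsquare s=18, b=1: +18·0.0833333° lon, +1·0.0416667° lat → SW at lon -178.5°, lat -30.9583°.
Extended square 2, 4: +2·0.00833333° lon, +4·0.00416667° lat → SW at lon -178.483°, lat -30.9417°.
latitude -30.94167, longitude -178.48333.

-30.94167, -178.48333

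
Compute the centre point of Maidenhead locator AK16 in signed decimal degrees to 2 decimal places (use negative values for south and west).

Field A=0, K=10: +0·20° lon, +10·10° lat → SW at lon -180°, lat 10°.
Square 1, 6: +1·2° lon, +6·1° lat → SW at lon -178°, lat 16°.
Cell spans 2° lon × 1° lat. Centre is SW corner plus half of each.
latitude 16.50, longitude -177.00.

16.50, -177.00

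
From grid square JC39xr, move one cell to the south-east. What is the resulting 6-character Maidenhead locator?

Longitude subsquare x = 23; +1 → 24, wraps to 0 = a, carry into square.
Longitude square 3; +1 → 4.
Latitude subsquare r = 17; −1 → 16 = q.

JC49aq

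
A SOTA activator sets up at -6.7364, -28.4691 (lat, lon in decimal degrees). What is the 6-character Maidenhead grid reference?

HI53sg

Shift to the Maidenhead origin (180°W, 90°S): lon 151.5309, lat 83.2636.
Field (20°×10°, letters A–R): lon ⌊151.5309/20⌋ = 7 → H; lat ⌊83.2636/10⌋ = 8 → I.
Square (2°×1°, digits 0–9): lon ⌊11.5309/2⌋ = 5; lat ⌊3.2636/1⌋ = 3.
Subsquare (5′×2.5′, letters a–x): lon ⌊1.5309/0.0833333⌋ = 18 → s; lat ⌊0.2636/0.0416667⌋ = 6 → g.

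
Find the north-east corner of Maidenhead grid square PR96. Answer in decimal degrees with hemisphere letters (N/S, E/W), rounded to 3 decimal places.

87.000° N, 140.000° E

Field P=15, R=17: +15·20° lon, +17·10° lat → SW at lon 120°, lat 80°.
Square 9, 6: +9·2° lon, +6·1° lat → SW at lon 138°, lat 86°.
Cell spans 2° lon × 1° lat. NE corner is SW corner plus one full cell.
latitude 87.000° N, longitude 140.000° E.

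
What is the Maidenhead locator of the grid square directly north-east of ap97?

BP08

Longitude square 9; +1 → 10, wraps to 0, carry into field.
Longitude field A = 0; +1 → 1 = B.
Latitude square 7; +1 → 8.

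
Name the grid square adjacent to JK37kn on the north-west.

Longitude subsquare k = 10; −1 → 9 = j.
Latitude subsquare n = 13; +1 → 14 = o.

JK37jo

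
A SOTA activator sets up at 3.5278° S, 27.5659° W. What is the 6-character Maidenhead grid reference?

HI66fl

Shift to the Maidenhead origin (180°W, 90°S): lon 152.4341, lat 86.4722.
Field (20°×10°, letters A–R): lon ⌊152.4341/20⌋ = 7 → H; lat ⌊86.4722/10⌋ = 8 → I.
Square (2°×1°, digits 0–9): lon ⌊12.4341/2⌋ = 6; lat ⌊6.4722/1⌋ = 6.
Subsquare (5′×2.5′, letters a–x): lon ⌊0.4341/0.0833333⌋ = 5 → f; lat ⌊0.4722/0.0416667⌋ = 11 → l.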